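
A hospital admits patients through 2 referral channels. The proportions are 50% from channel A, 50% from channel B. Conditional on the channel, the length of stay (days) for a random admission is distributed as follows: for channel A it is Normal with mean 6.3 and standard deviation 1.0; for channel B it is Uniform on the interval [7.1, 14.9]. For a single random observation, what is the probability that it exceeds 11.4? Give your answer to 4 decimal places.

0.2244

Conditional on each channel, P(X > 11.4): A: 1.69827e-07; B: 0.448718.
By total probability, P(X > 11.4) = 0.5·1.69827e-07 + 0.5·0.448718 = 0.224359.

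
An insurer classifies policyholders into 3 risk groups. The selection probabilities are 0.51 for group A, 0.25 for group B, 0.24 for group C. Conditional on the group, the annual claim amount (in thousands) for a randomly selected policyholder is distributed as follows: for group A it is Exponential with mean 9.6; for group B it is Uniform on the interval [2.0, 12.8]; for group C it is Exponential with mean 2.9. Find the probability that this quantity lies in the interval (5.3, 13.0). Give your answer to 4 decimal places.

0.3715

Conditional on each group, P(5.3 < X < 13.0): A: 0.317587; B: 0.694444; C: 0.149499.
By total probability, P(5.3 < X < 13.0) = 0.51·0.317587 + 0.25·0.694444 + 0.24·0.149499 = 0.37146.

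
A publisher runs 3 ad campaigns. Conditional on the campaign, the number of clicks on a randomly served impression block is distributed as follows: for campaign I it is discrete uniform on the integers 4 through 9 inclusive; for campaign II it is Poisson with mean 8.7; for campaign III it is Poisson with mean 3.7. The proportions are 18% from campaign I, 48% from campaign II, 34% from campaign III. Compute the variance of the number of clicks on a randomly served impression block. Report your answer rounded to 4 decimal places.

Per component, I: μ=6.5, E[X²]=45.1667; II: μ=8.7, E[X²]=84.39; III: μ=3.7, E[X²]=17.39.
E[X] = 0.18·6.5 + 0.48·8.7 + 0.34·3.7 = 6.604.
E[X²] = 0.18·45.1667 + 0.48·84.39 + 0.34·17.39 = 54.5498.
Var(X) = E[X²] − (E[X])² = 54.5498 − 43.6128 = 10.937.

10.9370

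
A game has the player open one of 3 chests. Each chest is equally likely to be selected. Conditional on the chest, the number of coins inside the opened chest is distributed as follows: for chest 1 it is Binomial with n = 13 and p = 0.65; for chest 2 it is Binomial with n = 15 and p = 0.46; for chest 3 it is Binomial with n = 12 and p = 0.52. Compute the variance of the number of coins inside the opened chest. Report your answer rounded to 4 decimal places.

4.0843

Per component, 1: μ=8.45, E[X²]=74.36; 2: μ=6.9, E[X²]=51.336; 3: μ=6.24, E[X²]=41.9328.
E[X] = 0.333333·8.45 + 0.333333·6.9 + 0.333333·6.24 = 7.19667.
E[X²] = 0.333333·74.36 + 0.333333·51.336 + 0.333333·41.9328 = 55.8763.
Var(X) = E[X²] − (E[X])² = 55.8763 − 51.792 = 4.08426.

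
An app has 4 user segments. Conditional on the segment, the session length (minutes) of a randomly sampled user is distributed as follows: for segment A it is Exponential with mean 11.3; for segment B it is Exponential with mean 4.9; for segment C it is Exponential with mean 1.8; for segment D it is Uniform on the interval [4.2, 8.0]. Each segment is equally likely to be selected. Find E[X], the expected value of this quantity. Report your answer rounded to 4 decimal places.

Component means — A: 11.3; B: 4.9; C: 1.8; D: 6.1.
E[X] = 0.25·11.3 + 0.25·4.9 + 0.25·1.8 + 0.25·6.1 = 6.025.

6.0250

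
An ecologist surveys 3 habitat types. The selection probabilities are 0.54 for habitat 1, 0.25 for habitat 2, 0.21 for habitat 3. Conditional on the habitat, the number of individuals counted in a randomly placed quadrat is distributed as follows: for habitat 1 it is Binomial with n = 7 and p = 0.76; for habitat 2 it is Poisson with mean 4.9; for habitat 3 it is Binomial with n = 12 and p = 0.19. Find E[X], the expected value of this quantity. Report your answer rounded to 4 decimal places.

4.5766

Component means — 1: 5.32; 2: 4.9; 3: 2.28.
E[X] = 0.54·5.32 + 0.25·4.9 + 0.21·2.28 = 4.5766.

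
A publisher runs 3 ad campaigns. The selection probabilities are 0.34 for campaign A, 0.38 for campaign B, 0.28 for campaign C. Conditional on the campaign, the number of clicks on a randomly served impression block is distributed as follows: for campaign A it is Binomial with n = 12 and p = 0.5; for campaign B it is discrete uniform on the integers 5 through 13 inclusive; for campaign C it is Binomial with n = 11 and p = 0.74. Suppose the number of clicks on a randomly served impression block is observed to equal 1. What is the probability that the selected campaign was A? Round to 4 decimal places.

0.9968

Likelihoods P(X=1 | ·): A: 0.00292969; B: 0; C: 1.1491e-05.
Posterior ∝ prior × likelihood. Numerator for A: 0.34·0.00292969 = 0.000996094.
Normalizing constant: 0.34·0.00292969 + 0.38·0 + 0.28·1.1491e-05 = 0.000999311.
P(A | observation) = 0.000996094 / 0.000999311 = 0.99678.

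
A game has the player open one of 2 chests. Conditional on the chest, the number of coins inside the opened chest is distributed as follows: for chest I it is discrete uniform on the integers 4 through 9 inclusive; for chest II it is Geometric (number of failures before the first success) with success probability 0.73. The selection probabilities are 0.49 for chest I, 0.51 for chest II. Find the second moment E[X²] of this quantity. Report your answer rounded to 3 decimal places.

22.460

For each component E[X²] = Var + (mean)², giving I: 45.1667; II: 0.64346.
Overall E[X²] = 0.49·45.1667 + 0.51·0.64346 = 22.4598.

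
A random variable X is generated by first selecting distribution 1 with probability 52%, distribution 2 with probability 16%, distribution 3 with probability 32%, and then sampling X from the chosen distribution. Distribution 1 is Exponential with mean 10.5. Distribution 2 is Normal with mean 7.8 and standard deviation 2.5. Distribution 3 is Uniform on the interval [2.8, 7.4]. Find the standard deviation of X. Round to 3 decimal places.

Per component, 1: μ=10.5, E[X²]=220.5; 2: μ=7.8, E[X²]=67.09; 3: μ=5.1, E[X²]=27.7733.
E[X] = 0.52·10.5 + 0.16·7.8 + 0.32·5.1 = 8.34.
E[X²] = 0.52·220.5 + 0.16·67.09 + 0.32·27.7733 = 134.282.
Var(X) = E[X²] − (E[X])² = 134.282 − 69.5556 = 64.7263.
SD(X) = √64.7263 = 8.04526.

8.045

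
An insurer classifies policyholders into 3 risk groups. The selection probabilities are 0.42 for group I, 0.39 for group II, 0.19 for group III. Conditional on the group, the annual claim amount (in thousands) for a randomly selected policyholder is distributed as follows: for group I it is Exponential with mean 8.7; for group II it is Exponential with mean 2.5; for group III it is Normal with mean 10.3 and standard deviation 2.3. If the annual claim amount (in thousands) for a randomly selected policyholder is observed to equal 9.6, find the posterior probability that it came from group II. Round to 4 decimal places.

Likelihoods f(9.6 | ·): I: 0.0381293; II: 0.00859744; III: 0.165603.
Posterior ∝ prior × likelihood. Numerator for II: 0.39·0.00859744 = 0.003353.
Normalizing constant: 0.42·0.0381293 + 0.39·0.00859744 + 0.19·0.165603 = 0.0508319.
P(II | observation) = 0.003353 / 0.0508319 = 0.0659625.

0.0660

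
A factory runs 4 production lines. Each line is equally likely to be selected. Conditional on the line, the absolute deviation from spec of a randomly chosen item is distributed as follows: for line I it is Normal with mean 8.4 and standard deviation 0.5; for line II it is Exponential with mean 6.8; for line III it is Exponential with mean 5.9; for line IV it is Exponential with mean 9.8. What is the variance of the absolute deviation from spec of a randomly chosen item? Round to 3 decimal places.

46.572

Per component, I: μ=8.4, E[X²]=70.81; II: μ=6.8, E[X²]=92.48; III: μ=5.9, E[X²]=69.62; IV: μ=9.8, E[X²]=192.08.
E[X] = 0.25·8.4 + 0.25·6.8 + 0.25·5.9 + 0.25·9.8 = 7.725.
E[X²] = 0.25·70.81 + 0.25·92.48 + 0.25·69.62 + 0.25·192.08 = 106.248.
Var(X) = E[X²] − (E[X])² = 106.248 − 59.6756 = 46.5719.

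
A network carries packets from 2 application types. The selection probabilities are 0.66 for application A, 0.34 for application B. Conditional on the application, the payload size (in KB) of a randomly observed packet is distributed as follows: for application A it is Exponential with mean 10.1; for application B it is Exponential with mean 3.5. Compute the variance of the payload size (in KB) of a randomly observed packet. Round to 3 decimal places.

81.266

Per component, A: μ=10.1, E[X²]=204.02; B: μ=3.5, E[X²]=24.5.
E[X] = 0.66·10.1 + 0.34·3.5 = 7.856.
E[X²] = 0.66·204.02 + 0.34·24.5 = 142.983.
Var(X) = E[X²] − (E[X])² = 142.983 − 61.7167 = 81.2665.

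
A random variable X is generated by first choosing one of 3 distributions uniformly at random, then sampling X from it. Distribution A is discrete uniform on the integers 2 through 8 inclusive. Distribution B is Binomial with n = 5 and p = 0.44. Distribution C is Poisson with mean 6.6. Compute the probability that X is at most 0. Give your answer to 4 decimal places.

Conditional on each component, P(X ≤ 0): A: 0; B: 0.0550732; C: 0.00136037.
By total probability, P(X ≤ 0) = 0.333333·0 + 0.333333·0.0550732 + 0.333333·0.00136037 = 0.0188112.

0.0188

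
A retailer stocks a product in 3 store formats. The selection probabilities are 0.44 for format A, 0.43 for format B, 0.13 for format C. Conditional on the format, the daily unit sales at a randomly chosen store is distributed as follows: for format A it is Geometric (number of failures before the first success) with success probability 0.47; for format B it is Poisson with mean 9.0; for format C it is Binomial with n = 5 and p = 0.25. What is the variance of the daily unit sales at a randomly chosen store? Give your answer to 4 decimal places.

20.1313

Per component, A: μ=1.12766, E[X²]=3.67089; B: μ=9, E[X²]=90; C: μ=1.25, E[X²]=2.5.
E[X] = 0.44·1.12766 + 0.43·9 + 0.13·1.25 = 4.52867.
E[X²] = 0.44·3.67089 + 0.43·90 + 0.13·2.5 = 40.6402.
Var(X) = E[X²] − (E[X])² = 40.6402 − 20.5089 = 20.1313.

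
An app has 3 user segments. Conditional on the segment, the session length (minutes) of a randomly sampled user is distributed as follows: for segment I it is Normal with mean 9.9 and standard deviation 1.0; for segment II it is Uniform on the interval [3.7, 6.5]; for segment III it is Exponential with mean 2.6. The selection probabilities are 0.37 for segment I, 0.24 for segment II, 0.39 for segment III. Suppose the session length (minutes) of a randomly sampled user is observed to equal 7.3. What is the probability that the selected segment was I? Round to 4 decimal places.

0.3570

Likelihoods f(7.3 | ·): I: 0.013583; II: 0; III: 0.0232093.
Posterior ∝ prior × likelihood. Numerator for I: 0.37·0.013583 = 0.0050257.
Normalizing constant: 0.37·0.013583 + 0.24·0 + 0.39·0.0232093 = 0.0140773.
P(I | observation) = 0.0050257 / 0.0140773 = 0.357007.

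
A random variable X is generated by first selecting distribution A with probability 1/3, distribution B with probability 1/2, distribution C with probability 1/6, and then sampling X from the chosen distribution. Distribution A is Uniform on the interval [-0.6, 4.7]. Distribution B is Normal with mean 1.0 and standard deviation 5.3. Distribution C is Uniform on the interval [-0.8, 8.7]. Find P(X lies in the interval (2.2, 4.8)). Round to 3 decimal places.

0.290

Conditional on each component, P(2.2 < X < 4.8): A: 0.471698; B: 0.173746; C: 0.273684.
By total probability, P(2.2 < X < 4.8) = 0.333333·0.471698 + 0.5·0.173746 + 0.166667·0.273684 = 0.28972.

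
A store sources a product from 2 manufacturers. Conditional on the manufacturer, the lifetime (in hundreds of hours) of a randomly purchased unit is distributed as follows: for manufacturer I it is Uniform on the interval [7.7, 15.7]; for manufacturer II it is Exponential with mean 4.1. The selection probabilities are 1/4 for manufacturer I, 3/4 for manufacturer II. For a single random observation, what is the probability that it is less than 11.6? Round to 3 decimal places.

0.828

Conditional on each manufacturer, P(X < 11.6): I: 0.4875; II: 0.940944.
By total probability, P(X < 11.6) = 0.25·0.4875 + 0.75·0.940944 = 0.827583.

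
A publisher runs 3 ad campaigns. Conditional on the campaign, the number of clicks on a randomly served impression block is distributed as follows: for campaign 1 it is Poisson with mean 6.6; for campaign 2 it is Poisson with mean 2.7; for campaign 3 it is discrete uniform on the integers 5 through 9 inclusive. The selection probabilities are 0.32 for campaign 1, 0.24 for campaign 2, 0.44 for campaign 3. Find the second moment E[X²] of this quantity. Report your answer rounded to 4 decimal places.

40.8888

For each component E[X²] = Var + (mean)², giving 1: 50.16; 2: 9.99; 3: 51.
Overall E[X²] = 0.32·50.16 + 0.24·9.99 + 0.44·51 = 40.8888.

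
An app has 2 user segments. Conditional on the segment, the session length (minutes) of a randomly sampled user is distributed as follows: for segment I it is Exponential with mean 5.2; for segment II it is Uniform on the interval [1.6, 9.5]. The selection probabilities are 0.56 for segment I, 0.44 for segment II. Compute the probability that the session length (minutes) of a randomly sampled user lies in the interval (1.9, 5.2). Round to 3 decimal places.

0.366

Conditional on each segment, P(1.9 < X < 5.2): I: 0.32605; II: 0.417722.
By total probability, P(1.9 < X < 5.2) = 0.56·0.32605 + 0.44·0.417722 = 0.366386.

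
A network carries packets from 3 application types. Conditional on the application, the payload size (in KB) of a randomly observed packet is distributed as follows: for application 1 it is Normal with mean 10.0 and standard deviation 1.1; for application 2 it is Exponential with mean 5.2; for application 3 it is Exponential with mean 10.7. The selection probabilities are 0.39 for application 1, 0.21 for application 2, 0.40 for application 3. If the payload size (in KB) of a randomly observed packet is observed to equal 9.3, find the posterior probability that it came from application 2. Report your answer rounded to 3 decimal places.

Likelihoods f(9.3 | ·): 1: 0.296198; 2: 0.0321572; 3: 0.0391873.
Posterior ∝ prior × likelihood. Numerator for 2: 0.21·0.0321572 = 0.006753.
Normalizing constant: 0.39·0.296198 + 0.21·0.0321572 + 0.4·0.0391873 = 0.137945.
P(2 | observation) = 0.006753 / 0.137945 = 0.0489543.

0.049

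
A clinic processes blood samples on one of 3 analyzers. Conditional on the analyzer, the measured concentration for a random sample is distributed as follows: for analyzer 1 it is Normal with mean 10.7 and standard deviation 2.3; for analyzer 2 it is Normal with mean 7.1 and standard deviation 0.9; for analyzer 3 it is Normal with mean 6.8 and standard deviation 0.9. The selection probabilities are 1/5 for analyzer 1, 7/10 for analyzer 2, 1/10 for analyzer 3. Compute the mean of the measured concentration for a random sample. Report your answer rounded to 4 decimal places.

7.7900

Component means — 1: 10.7; 2: 7.1; 3: 6.8.
E[X] = 0.2·10.7 + 0.7·7.1 + 0.1·6.8 = 7.79.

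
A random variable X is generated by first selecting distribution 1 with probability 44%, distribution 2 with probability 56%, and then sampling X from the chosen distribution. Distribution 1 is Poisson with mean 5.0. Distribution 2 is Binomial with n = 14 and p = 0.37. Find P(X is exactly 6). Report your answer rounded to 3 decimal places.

0.171

Conditional on each component, P(X = 6): 1: 0.146223; 2: 0.191201.
By total probability, P(X = 6) = 0.44·0.146223 + 0.56·0.191201 = 0.171411.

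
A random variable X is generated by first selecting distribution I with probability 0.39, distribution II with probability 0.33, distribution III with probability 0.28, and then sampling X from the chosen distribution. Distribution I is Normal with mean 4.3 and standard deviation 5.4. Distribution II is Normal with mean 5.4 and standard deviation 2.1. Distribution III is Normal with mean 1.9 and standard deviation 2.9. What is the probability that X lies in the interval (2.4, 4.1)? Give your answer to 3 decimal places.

Conditional on each component, P(2.4 < X < 4.1): I: 0.122753; II: 0.191379; III: 0.207516.
By total probability, P(2.4 < X < 4.1) = 0.39·0.122753 + 0.33·0.191379 + 0.28·0.207516 = 0.169133.

0.169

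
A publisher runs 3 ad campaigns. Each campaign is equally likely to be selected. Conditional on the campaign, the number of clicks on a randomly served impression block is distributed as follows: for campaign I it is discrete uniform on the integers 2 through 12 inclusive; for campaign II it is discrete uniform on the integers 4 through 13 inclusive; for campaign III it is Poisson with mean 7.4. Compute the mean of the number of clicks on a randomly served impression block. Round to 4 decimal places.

Component means — I: 7; II: 8.5; III: 7.4.
E[X] = 0.333333·7 + 0.333333·8.5 + 0.333333·7.4 = 7.63333.

7.6333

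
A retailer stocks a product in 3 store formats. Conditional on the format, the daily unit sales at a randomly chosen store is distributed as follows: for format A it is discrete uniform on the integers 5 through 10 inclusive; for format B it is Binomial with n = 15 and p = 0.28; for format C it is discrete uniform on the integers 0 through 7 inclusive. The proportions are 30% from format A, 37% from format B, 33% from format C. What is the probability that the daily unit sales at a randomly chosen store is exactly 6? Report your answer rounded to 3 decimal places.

Conditional on each format, P(X = 6): A: 0.166667; B: 0.125414; C: 0.125.
By total probability, P(X = 6) = 0.3·0.166667 + 0.37·0.125414 + 0.33·0.125 = 0.137653.

0.138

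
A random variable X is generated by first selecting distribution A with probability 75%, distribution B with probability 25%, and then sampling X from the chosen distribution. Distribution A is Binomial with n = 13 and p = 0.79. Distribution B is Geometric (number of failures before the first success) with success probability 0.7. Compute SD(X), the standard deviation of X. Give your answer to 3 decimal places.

4.464

Per component, A: μ=10.27, E[X²]=107.63; B: μ=0.428571, E[X²]=0.795918.
E[X] = 0.75·10.27 + 0.25·0.428571 = 7.80964.
E[X²] = 0.75·107.63 + 0.25·0.795918 = 80.9212.
Var(X) = E[X²] − (E[X])² = 80.9212 − 60.9905 = 19.9307.
SD(X) = √19.9307 = 4.46438.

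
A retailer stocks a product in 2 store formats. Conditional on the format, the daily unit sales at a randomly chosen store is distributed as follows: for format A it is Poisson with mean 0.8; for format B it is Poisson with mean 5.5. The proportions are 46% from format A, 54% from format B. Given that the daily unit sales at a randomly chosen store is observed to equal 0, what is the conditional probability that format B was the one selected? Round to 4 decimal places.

0.0106

Likelihoods P(X=0 | ·): A: 0.449329; B: 0.00408677.
Posterior ∝ prior × likelihood. Numerator for B: 0.54·0.00408677 = 0.00220686.
Normalizing constant: 0.46·0.449329 + 0.54·0.00408677 = 0.208898.
P(B | observation) = 0.00220686 / 0.208898 = 0.0105643.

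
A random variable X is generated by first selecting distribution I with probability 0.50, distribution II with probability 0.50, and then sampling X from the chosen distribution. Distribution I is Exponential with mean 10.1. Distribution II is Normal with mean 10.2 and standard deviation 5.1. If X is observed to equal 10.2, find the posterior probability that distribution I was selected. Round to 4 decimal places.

Likelihoods f(10.2 | ·): I: 0.0360649; II: 0.078224.
Posterior ∝ prior × likelihood. Numerator for I: 0.5·0.0360649 = 0.0180324.
Normalizing constant: 0.5·0.0360649 + 0.5·0.078224 = 0.0571444.
P(I | observation) = 0.0180324 / 0.0571444 = 0.315559.

0.3156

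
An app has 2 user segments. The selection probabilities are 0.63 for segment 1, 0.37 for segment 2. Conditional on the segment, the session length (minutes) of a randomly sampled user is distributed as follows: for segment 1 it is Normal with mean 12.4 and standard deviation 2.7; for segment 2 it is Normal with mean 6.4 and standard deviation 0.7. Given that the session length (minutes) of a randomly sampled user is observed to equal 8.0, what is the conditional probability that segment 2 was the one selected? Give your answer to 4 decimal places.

0.3854

Likelihoods f(8.0 | ·): 1: 0.0391625; 2: 0.0418147.
Posterior ∝ prior × likelihood. Numerator for 2: 0.37·0.0418147 = 0.0154714.
Normalizing constant: 0.63·0.0391625 + 0.37·0.0418147 = 0.0401438.
P(2 | observation) = 0.0154714 / 0.0401438 = 0.3854.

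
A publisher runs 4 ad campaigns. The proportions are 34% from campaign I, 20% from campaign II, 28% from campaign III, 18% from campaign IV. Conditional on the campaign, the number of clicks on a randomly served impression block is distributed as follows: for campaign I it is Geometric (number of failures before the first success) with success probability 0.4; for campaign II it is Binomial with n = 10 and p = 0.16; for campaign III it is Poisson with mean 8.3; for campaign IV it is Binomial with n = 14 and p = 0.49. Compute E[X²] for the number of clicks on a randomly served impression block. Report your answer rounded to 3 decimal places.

33.534

For each component E[X²] = Var + (mean)², giving I: 6; II: 3.904; III: 77.19; IV: 50.5582.
Overall E[X²] = 0.34·6 + 0.2·3.904 + 0.28·77.19 + 0.18·50.5582 = 33.5345.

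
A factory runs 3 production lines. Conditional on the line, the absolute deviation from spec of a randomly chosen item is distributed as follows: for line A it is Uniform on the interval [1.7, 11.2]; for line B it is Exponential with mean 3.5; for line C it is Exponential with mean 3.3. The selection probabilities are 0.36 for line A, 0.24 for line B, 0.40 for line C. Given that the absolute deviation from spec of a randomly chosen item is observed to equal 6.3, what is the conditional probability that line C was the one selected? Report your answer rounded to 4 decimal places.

0.2674

Likelihoods f(6.3 | ·): A: 0.105263; B: 0.0472283; C: 0.0449137.
Posterior ∝ prior × likelihood. Numerator for C: 0.4·0.0449137 = 0.0179655.
Normalizing constant: 0.36·0.105263 + 0.24·0.0472283 + 0.4·0.0449137 = 0.067195.
P(C | observation) = 0.0179655 / 0.067195 = 0.267363.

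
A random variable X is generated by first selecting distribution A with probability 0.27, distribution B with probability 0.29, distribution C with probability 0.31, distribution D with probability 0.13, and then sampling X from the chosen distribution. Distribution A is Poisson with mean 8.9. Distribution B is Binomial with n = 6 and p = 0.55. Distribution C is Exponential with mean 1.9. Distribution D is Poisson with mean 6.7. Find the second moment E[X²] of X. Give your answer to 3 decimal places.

For each component E[X²] = Var + (mean)², giving A: 88.11; B: 12.375; C: 7.22; D: 51.59.
Overall E[X²] = 0.27·88.11 + 0.29·12.375 + 0.31·7.22 + 0.13·51.59 = 36.3234.

36.323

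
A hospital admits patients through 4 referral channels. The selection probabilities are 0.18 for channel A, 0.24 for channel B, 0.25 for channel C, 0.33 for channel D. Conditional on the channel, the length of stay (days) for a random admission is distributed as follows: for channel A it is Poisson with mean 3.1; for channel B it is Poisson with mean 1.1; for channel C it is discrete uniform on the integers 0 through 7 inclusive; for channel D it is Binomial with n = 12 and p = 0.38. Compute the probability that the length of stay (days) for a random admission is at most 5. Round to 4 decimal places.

Conditional on each channel, P(X ≤ 5): A: 0.905666; B: 0.999032; C: 0.75; D: 0.716715.
By total probability, P(X ≤ 5) = 0.18·0.905666 + 0.24·0.999032 + 0.25·0.75 + 0.33·0.716715 = 0.826804.

0.8268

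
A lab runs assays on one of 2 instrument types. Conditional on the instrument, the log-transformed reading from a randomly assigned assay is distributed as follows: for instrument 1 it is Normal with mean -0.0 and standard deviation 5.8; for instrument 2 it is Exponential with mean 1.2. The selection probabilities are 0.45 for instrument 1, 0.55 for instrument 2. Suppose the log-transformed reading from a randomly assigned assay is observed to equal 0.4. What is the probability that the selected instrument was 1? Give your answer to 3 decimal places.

0.086

Likelihoods f(0.4 | ·): 1: 0.0686198; 2: 0.597109.
Posterior ∝ prior × likelihood. Numerator for 1: 0.45·0.0686198 = 0.0308789.
Normalizing constant: 0.45·0.0686198 + 0.55·0.597109 = 0.359289.
P(1 | observation) = 0.0308789 / 0.359289 = 0.0859444.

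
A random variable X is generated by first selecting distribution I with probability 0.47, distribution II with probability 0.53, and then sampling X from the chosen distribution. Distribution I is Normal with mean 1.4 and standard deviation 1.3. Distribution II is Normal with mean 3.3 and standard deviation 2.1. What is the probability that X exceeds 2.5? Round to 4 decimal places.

Conditional on each component, P(X > 2.5): I: 0.198733; II: 0.648381.
By total probability, P(X > 2.5) = 0.47·0.198733 + 0.53·0.648381 = 0.437047.

0.4370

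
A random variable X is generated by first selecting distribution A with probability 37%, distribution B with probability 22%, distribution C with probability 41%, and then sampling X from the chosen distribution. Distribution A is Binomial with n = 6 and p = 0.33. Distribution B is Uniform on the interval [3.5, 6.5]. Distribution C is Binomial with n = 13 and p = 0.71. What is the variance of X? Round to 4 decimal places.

12.0834

Per component, A: μ=1.98, E[X²]=5.247; B: μ=5, E[X²]=25.75; C: μ=9.23, E[X²]=87.8696.
E[X] = 0.37·1.98 + 0.22·5 + 0.41·9.23 = 5.6169.
E[X²] = 0.37·5.247 + 0.22·25.75 + 0.41·87.8696 = 43.6329.
Var(X) = E[X²] − (E[X])² = 43.6329 − 31.5496 = 12.0834.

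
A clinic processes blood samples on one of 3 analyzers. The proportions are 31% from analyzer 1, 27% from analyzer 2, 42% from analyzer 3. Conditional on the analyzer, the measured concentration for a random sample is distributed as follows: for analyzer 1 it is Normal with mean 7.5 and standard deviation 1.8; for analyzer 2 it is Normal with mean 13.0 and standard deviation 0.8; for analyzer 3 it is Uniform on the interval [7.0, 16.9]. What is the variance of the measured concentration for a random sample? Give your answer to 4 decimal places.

Per component, 1: μ=7.5, E[X²]=59.49; 2: μ=13, E[X²]=169.64; 3: μ=11.95, E[X²]=150.97.
E[X] = 0.31·7.5 + 0.27·13 + 0.42·11.95 = 10.854.
E[X²] = 0.31·59.49 + 0.27·169.64 + 0.42·150.97 = 127.652.
Var(X) = E[X²] − (E[X])² = 127.652 − 117.809 = 9.84278.

9.8428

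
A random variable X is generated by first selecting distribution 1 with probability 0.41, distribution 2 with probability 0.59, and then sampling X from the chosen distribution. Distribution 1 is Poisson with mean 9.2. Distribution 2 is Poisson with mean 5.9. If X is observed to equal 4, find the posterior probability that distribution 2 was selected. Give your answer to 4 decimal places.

0.8684

Likelihoods P(X=4 | ·): 1: 0.03016; 2: 0.138312.
Posterior ∝ prior × likelihood. Numerator for 2: 0.59·0.138312 = 0.081604.
Normalizing constant: 0.41·0.03016 + 0.59·0.138312 = 0.0939696.
P(2 | observation) = 0.081604 / 0.0939696 = 0.868409.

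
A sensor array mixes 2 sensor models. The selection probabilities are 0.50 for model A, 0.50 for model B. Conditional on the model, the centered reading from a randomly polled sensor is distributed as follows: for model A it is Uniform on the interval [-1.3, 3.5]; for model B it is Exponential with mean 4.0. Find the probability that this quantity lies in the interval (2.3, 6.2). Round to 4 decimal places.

Conditional on each model, P(2.3 < X < 6.2): A: 0.25; B: 0.350457.
By total probability, P(2.3 < X < 6.2) = 0.5·0.25 + 0.5·0.350457 = 0.300228.

0.3002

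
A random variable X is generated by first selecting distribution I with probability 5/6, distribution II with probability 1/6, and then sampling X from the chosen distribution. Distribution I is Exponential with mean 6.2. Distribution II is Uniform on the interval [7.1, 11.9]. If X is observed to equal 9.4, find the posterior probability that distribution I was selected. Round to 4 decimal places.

0.4594

Likelihoods f(9.4 | ·): I: 0.0354129; II: 0.208333.
Posterior ∝ prior × likelihood. Numerator for I: 0.833333·0.0354129 = 0.0295108.
Normalizing constant: 0.833333·0.0354129 + 0.166667·0.208333 = 0.064233.
P(I | observation) = 0.0295108 / 0.064233 = 0.459433.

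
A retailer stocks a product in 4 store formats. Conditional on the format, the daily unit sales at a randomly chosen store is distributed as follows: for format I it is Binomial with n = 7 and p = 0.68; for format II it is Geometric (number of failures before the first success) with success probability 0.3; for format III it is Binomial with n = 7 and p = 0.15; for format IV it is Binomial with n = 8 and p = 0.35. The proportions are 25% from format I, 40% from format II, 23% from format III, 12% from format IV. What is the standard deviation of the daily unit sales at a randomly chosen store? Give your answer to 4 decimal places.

Per component, I: μ=4.76, E[X²]=24.1808; II: μ=2.33333, E[X²]=13.2222; III: μ=1.05, E[X²]=1.995; IV: μ=2.8, E[X²]=9.66.
E[X] = 0.25·4.76 + 0.4·2.33333 + 0.23·1.05 + 0.12·2.8 = 2.70083.
E[X²] = 0.25·24.1808 + 0.4·13.2222 + 0.23·1.995 + 0.12·9.66 = 12.9521.
Var(X) = E[X²] − (E[X])² = 12.9521 − 7.2945 = 5.65764.
SD(X) = √5.65764 = 2.37858.

2.3786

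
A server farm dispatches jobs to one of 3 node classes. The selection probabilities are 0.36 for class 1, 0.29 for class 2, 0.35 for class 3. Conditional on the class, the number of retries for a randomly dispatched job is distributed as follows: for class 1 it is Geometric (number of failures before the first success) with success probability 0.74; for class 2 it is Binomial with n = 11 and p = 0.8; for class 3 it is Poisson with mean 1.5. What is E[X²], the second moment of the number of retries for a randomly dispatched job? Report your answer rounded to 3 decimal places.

24.496

For each component E[X²] = Var + (mean)², giving 1: 0.598247; 2: 79.2; 3: 3.75.
Overall E[X²] = 0.36·0.598247 + 0.29·79.2 + 0.35·3.75 = 24.4959.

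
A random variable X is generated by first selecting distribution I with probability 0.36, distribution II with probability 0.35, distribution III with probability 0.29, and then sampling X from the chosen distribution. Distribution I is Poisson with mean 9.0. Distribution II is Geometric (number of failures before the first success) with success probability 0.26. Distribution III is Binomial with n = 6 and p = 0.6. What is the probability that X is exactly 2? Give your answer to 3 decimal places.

Conditional on each component, P(X = 2): I: 0.0049981; II: 0.142376; III: 0.13824.
By total probability, P(X = 2) = 0.36·0.0049981 + 0.35·0.142376 + 0.29·0.13824 = 0.0917205.

0.092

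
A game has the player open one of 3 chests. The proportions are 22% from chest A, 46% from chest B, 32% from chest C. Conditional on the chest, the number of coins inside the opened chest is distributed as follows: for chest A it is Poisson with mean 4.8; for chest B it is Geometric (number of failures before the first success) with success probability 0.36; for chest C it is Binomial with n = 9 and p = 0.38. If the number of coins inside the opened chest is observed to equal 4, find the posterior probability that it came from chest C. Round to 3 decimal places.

Likelihoods P(X=4 | ·): A: 0.182029; B: 0.060398; C: 0.240693.
Posterior ∝ prior × likelihood. Numerator for C: 0.32·0.240693 = 0.0770217.
Normalizing constant: 0.22·0.182029 + 0.46·0.060398 + 0.32·0.240693 = 0.144851.
P(C | observation) = 0.0770217 / 0.144851 = 0.53173.

0.532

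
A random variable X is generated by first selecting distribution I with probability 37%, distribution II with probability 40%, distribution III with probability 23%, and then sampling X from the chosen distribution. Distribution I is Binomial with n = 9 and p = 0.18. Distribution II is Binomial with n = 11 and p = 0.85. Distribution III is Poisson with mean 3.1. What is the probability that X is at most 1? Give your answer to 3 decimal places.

Conditional on each component, P(X ≤ 1): I: 0.49877; II: 5.47818e-08; III: 0.184702.
By total probability, P(X ≤ 1) = 0.37·0.49877 + 0.4·5.47818e-08 + 0.23·0.184702 = 0.227026.

0.227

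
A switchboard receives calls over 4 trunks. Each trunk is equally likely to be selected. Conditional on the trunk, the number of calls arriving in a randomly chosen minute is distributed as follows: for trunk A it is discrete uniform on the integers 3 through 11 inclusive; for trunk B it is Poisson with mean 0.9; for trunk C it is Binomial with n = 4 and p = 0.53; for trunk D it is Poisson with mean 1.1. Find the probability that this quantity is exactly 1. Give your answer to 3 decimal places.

0.238

Conditional on each trunk, P(X = 1): A: 0; B: 0.365913; C: 0.220105; D: 0.366158.
By total probability, P(X = 1) = 0.25·0 + 0.25·0.365913 + 0.25·0.220105 + 0.25·0.366158 = 0.238044.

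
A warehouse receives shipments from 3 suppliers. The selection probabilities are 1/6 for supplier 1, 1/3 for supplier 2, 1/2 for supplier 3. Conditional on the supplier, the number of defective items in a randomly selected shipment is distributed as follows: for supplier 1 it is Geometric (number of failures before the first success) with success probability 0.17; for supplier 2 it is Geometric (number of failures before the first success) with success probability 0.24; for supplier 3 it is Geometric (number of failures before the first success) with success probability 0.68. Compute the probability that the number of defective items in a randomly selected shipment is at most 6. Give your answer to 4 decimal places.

0.9058

Conditional on each supplier, P(X ≤ 6): 1: 0.728639; 2: 0.853548; 3: 0.999656.
By total probability, P(X ≤ 6) = 0.166667·0.728639 + 0.333333·0.853548 + 0.5·0.999656 = 0.905784.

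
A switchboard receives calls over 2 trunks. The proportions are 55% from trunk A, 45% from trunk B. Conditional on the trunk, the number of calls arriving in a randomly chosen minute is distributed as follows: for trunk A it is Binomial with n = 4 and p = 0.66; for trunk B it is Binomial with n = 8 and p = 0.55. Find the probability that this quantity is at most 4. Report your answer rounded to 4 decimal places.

Conditional on each trunk, P(X ≤ 4): A: 1; B: 0.523044.
By total probability, P(X ≤ 4) = 0.55·1 + 0.45·0.523044 = 0.78537.

0.7854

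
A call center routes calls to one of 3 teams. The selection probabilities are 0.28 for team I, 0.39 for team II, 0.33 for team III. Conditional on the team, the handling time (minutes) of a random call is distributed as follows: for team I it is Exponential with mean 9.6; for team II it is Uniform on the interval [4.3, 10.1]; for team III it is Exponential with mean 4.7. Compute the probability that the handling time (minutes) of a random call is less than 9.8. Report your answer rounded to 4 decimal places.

0.8379

Conditional on each team, P(X < 9.8): I: 0.639705; II: 0.948276; III: 0.875706.
By total probability, P(X < 9.8) = 0.28·0.639705 + 0.39·0.948276 + 0.33·0.875706 = 0.837928.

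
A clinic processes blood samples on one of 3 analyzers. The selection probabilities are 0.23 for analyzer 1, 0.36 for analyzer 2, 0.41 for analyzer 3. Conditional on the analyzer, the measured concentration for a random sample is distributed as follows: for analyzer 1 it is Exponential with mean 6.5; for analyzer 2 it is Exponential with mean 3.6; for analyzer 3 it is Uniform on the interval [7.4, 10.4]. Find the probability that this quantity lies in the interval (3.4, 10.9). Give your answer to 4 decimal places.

0.6259

Conditional on each analyzer, P(3.4 < X < 10.9): 1: 0.405746; 2: 0.340472; 3: 1.
By total probability, P(3.4 < X < 10.9) = 0.23·0.405746 + 0.36·0.340472 + 0.41·1 = 0.625892.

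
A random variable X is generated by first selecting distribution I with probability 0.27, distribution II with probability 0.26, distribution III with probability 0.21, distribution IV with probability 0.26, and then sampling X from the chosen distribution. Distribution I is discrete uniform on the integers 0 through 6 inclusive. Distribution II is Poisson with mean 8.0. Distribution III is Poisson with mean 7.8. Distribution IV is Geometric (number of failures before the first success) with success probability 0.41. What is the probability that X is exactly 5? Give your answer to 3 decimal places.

Conditional on each component, P(X = 5): I: 0.142857; II: 0.0916037; III: 0.0985814; IV: 0.0293119.
By total probability, P(X = 5) = 0.27·0.142857 + 0.26·0.0916037 + 0.21·0.0985814 + 0.26·0.0293119 = 0.0907116.

0.091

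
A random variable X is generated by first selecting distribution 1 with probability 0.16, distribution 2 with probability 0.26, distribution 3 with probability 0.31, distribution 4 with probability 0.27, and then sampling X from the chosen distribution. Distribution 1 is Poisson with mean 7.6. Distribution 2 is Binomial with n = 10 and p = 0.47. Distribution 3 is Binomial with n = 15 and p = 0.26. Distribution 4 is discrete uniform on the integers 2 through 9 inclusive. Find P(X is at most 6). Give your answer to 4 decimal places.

0.7429

Conditional on each component, P(X ≤ 6): 1: 0.364621; 2: 0.872935; 3: 0.931624; 4: 0.625.
By total probability, P(X ≤ 6) = 0.16·0.364621 + 0.26·0.872935 + 0.31·0.931624 + 0.27·0.625 = 0.742856.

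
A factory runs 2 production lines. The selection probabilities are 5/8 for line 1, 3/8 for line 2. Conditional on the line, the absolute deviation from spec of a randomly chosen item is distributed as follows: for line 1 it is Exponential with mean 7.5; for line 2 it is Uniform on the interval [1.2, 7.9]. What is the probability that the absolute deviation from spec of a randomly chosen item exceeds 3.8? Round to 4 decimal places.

Conditional on each line, P(X > 3.8): 1: 0.602501; 2: 0.61194.
By total probability, P(X > 3.8) = 0.625·0.602501 + 0.375·0.61194 = 0.60604.

0.6060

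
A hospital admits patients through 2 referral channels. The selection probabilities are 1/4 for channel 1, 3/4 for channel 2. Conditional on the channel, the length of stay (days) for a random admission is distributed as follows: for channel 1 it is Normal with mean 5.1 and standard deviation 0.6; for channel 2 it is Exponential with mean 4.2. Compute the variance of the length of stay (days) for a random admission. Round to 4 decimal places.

13.4719

Per component, 1: μ=5.1, E[X²]=26.37; 2: μ=4.2, E[X²]=35.28.
E[X] = 0.25·5.1 + 0.75·4.2 = 4.425.
E[X²] = 0.25·26.37 + 0.75·35.28 = 33.0525.
Var(X) = E[X²] − (E[X])² = 33.0525 − 19.5806 = 13.4719.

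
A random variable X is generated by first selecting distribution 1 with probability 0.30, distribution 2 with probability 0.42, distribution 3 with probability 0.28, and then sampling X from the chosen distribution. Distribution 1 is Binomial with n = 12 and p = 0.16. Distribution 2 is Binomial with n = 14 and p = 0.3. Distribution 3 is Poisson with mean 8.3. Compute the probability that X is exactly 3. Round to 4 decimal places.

0.1445

Conditional on each component, P(X = 3): 1: 0.187627; 2: 0.194332; 3: 0.0236831.
By total probability, P(X = 3) = 0.3·0.187627 + 0.42·0.194332 + 0.28·0.0236831 = 0.144539.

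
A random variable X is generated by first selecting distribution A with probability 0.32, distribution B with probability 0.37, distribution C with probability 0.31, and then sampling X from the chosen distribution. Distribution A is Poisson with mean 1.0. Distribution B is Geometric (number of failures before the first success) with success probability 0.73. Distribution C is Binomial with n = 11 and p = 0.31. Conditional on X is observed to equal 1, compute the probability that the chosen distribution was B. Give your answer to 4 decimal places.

Likelihoods P(X=1 | ·): A: 0.367879; B: 0.1971; C: 0.0834152.
Posterior ∝ prior × likelihood. Numerator for B: 0.37·0.1971 = 0.072927.
Normalizing constant: 0.32·0.367879 + 0.37·0.1971 + 0.31·0.0834152 = 0.216507.
P(B | observation) = 0.072927 / 0.216507 = 0.336834.

0.3368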